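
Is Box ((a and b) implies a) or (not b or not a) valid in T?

Tableau for the negation not (Box ((a and b) implies a) or (not b or not a)):
1. not (Box ((a and b) implies a) or (not b or not a)), u
2. not Box ((a and b) implies a), u
3. not (not b or not a), u
4. b, u
5. a, u
6. not ((a and b) implies a), v
7. a and b, v
8. not a, v
9. a, v
10. b, v
Accessibility: uRu, uRv, vRv
Branch closes: a and not a both at v.
Every branch of the negation's tableau closes; the branch above is one of them.

Valid in T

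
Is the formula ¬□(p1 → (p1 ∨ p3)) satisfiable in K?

1. ¬□(p1 → (p1 ∨ p3)), 0
2. ¬(p1 → (p1 ∨ p3)), 1
3. p1, 1
4. ¬(p1 ∨ p3), 1
5. ¬p1, 1
6. ¬p3, 1
Accessibility: 0R1
Branch closes: p1 and ¬p1 both at 1.
Every branch closes; the branch above is one of them.

Unsatisfiable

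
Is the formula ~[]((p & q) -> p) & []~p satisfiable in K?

Unsatisfiable (every branch closes)

1. ~[]((p & q) -> p) & []~p, u
2. ~[]((p & q) -> p), u
3. []~p, u
4. ~((p & q) -> p), v
5. p & q, v
6. ~p, v
7. p, v
8. q, v
Accessibility: uRv
Branch closes: p and ~p both at v.
Every branch closes; the branch above is one of them.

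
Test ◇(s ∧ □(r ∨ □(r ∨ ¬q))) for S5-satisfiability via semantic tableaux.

Satisfiable

1. ◇(s ∧ □(r ∨ □(r ∨ ¬q))), u
2. s ∧ □(r ∨ □(r ∨ ¬q)), v
3. s, v
4. □(r ∨ □(r ∨ ¬q)), v
5. r ∨ □(r ∨ ¬q), u
6. r ∨ □(r ∨ ¬q), v
7. □(r ∨ ¬q), u
8. r ∨ ¬q, u
9. r ∨ ¬q, v
10. □(r ∨ ¬q), v
11. ¬q, u
12. ¬q, v
Accessibility: uRu, uRv, vRu, vRv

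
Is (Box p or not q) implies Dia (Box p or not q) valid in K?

Tableau for the negation not ((Box p or not q) implies Dia (Box p or not q)):
1. not ((Box p or not q) implies Dia (Box p or not q)), 0
2. Box p or not q, 0   [neg-implies-rule on 1]
3. not Dia (Box p or not q), 0   [neg-implies-rule on 1]
4. not q, 0   [or-rule on 2 (branches; this branch)]
The negation has an open branch (countermodel exists).

Invalid (countermodel exists)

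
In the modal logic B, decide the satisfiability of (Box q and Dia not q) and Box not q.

1. (Box q and Dia not q) and Box not q, w0
2. Box q and Dia not q, w0
3. Box not q, w0
4. Box q, w0
5. Dia not q, w0
6. not q, w0
7. q, w0
Accessibility: w0Rw0
Branch closes: q and not q both at w0.
(One branch shown.) All branches close.

Unsatisfiable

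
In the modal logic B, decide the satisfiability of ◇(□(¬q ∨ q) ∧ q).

1. ◇(□(¬q ∨ q) ∧ q), 0
2. □(¬q ∨ q) ∧ q, 1
3. □(¬q ∨ q), 1
4. q, 1
5. ¬q ∨ q, 0
6. ¬q ∨ q, 1
7. q, 0
Accessibility: 0R0, 0R1, 1R0, 1R1

Yes, satisfiable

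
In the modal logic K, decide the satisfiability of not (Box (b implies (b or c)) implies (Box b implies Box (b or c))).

Unsatisfiable (every branch closes)

1. not (Box (b implies (b or c)) implies (Box b implies Box (b or c))), u
2. Box (b implies (b or c)), u   [neg-implies-rule on 1]
3. not (Box b implies Box (b or c)), u   [neg-implies-rule on 1]
4. Box b, u   [neg-implies-rule on 3]
5. not Box (b or c), u   [neg-implies-rule on 3]
6. not (b or c), v   [neg-Box-rule on 5: fresh world v, uRv]
7. not b, v   [neg-or-rule on 6]
8. not c, v   [neg-or-rule on 6]
9. b implies (b or c), v   [Box-rule on 2 via uRv]
10. b, v   [Box-rule on 4 via uRv]
Accessibility: uRv
Branch closes: b and not b both at v.
All branches of the tableau close; one closing branch shown above.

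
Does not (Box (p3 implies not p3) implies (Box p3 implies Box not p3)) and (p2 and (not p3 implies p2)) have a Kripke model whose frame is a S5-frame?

1. not (Box (p3 implies not p3) implies (Box p3 implies Box not p3)) and (p2 and (not p3 implies p2)), u
2. not (Box (p3 implies not p3) implies (Box p3 implies Box not p3)), u
3. p2 and (not p3 implies p2), u
4. Box (p3 implies not p3), u
5. not (Box p3 implies Box not p3), u
6. p2, u
7. not p3 implies p2, u
8. Box p3, u
9. not Box not p3, u
10. p3 implies not p3, u
11. p3, u
12. not p3, u
Accessibility: uRu
Branch closes: p3 and not p3 both at u.
Every branch closes; the branch above is one of them.

Unsatisfiable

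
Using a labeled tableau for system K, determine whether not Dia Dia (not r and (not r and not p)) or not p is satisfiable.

Satisfiable (open branch found)

1. not Dia Dia (not r and (not r and not p)) or not p, 0
2. not p, 0   [or-rule on 1 (branches; this branch)]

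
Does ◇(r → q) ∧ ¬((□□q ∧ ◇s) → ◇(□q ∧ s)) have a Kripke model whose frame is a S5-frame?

No, unsatisfiable

1. ◇(r → q) ∧ ¬((□□q ∧ ◇s) → ◇(□q ∧ s)), w0
2. ◇(r → q), w0
3. ¬((□□q ∧ ◇s) → ◇(□q ∧ s)), w0
4. □□q ∧ ◇s, w0
5. ¬◇(□q ∧ s), w0
6. □□q, w0
7. ◇s, w0
8. ¬(□q ∧ s), w0
9. □q, w0
10. q, w0
11. ¬s, w0
12. r → q, w1
13. ¬(□q ∧ s), w1
14. □q, w1
15. q, w1
16. ¬s, w1
17. s, w2
18. ¬(□q ∧ s), w2
19. □q, w2
20. q, w2
21. ¬□q, w2
22. ¬q, w3
23. ¬(□q ∧ s), w3
24. □q, w3
25. q, w3
Accessibility: w0Rw0, w0Rw1, w0Rw2, w0Rw3, w1Rw0, w1Rw1, w1Rw2, w1Rw3, w2Rw0, w2Rw1, w2Rw2, w2Rw3, w3Rw0, w3Rw1, w3Rw2, w3Rw3
Branch closes: q and ¬q both at w3.
All branches of the tableau close; one closing branch shown above.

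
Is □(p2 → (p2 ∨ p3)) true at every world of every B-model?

Tableau for the negation ¬□(p2 → (p2 ∨ p3)):
1. ¬□(p2 → (p2 ∨ p3)), w0
2. ¬(p2 → (p2 ∨ p3)), w1
3. p2, w1
4. ¬(p2 ∨ p3), w1
5. ¬p2, w1
6. ¬p3, w1
Accessibility: w0Rw0, w0Rw1, w1Rw0, w1Rw1
Branch closes: p2 and ¬p2 both at w1.
Every branch of the negation's tableau closes; the branch above is one of them.

Valid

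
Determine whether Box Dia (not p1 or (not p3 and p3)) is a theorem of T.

Tableau for the negation not Box Dia (not p1 or (not p3 and p3)):
1. not Box Dia (not p1 or (not p3 and p3)), w0
2. not Dia (not p1 or (not p3 and p3)), w1
3. not (not p1 or (not p3 and p3)), w1
4. p1, w1
5. not (not p3 and p3), w1
6. not p3, w1
Accessibility: w0Rw0, w0Rw1, w1Rw1
The negation has an open branch (countermodel exists).

Invalid (countermodel exists)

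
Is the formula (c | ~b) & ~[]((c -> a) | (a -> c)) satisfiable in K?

1. (c | ~b) & ~[]((c -> a) | (a -> c)), u
2. c | ~b, u   [&-rule on 1]
3. ~[]((c -> a) | (a -> c)), u   [&-rule on 1]
4. ~b, u   [|-rule on 2 (branches; this branch)]
5. ~((c -> a) | (a -> c)), v   [~[]-rule on 3: fresh world v, uRv]
6. ~(c -> a), v   [~|-rule on 5]
7. ~(a -> c), v   [~|-rule on 5]
8. c, v   [~->-rule on 6]
9. ~a, v   [~->-rule on 6]
10. a, v   [~->-rule on 7]
11. ~c, v   [~->-rule on 7]
Accessibility: uRv
Branch closes: a and ~a both at v.
All branches of the tableau close; one closing branch shown above.

Unsatisfiable (every branch closes)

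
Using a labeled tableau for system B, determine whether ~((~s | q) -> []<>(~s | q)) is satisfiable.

No, unsatisfiable

1. ~((~s | q) -> []<>(~s | q)), u
2. ~s | q, u
3. ~[]<>(~s | q), u
4. q, u
5. ~<>(~s | q), v
6. ~(~s | q), u
7. s, u
8. ~q, u
Accessibility: uRu, uRv, vRu, vRv
Branch closes: q and ~q both at u.
All branches of the tableau close; one closing branch shown above.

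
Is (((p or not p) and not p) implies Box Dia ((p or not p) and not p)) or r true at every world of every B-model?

Yes, valid

Tableau for the negation not ((((p or not p) and not p) implies Box Dia ((p or not p) and not p)) or r):
1. not ((((p or not p) and not p) implies Box Dia ((p or not p) and not p)) or r), w0
2. not (((p or not p) and not p) implies Box Dia ((p or not p) and not p)), w0   [neg-or-rule on 1]
3. not r, w0   [neg-or-rule on 1]
4. (p or not p) and not p, w0   [neg-implies-rule on 2]
5. not Box Dia ((p or not p) and not p), w0   [neg-implies-rule on 2]
6. p or not p, w0   [and-rule on 4]
7. not p, w0   [and-rule on 4]
8. not Dia ((p or not p) and not p), w1   [neg-Box-rule on 5: fresh world w1, w0Rw1]
9. not ((p or not p) and not p), w0   [neg-Dia-rule on 8 via w1Rw0]
10. not ((p or not p) and not p), w1   [neg-Dia-rule on 8 via w1Rw1]
11. not (p or not p), w0   [neg-and-rule on 9 (branches; this branch)]
12. p, w0   [neg-or-rule on 11]
Accessibility: w0Rw0, w0Rw1, w1Rw0, w1Rw1
Branch closes: p and not p both at w0.
All branches of the negation close; one closing branch shown above.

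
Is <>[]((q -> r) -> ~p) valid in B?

Tableau for the negation ~<>[]((q -> r) -> ~p):
1. ~<>[]((q -> r) -> ~p), 0
2. ~[]((q -> r) -> ~p), 0
3. ~((q -> r) -> ~p), 1
4. q -> r, 1
5. p, 1
6. ~[]((q -> r) -> ~p), 1
7. r, 1
8. ~((q -> r) -> ~p), 2
9. q -> r, 2
10. p, 2
11. r, 2
Accessibility: 0R0, 0R1, 1R0, 1R1, 1R2, 2R1, 2R2
The negation has an open branch (countermodel exists).

No, not valid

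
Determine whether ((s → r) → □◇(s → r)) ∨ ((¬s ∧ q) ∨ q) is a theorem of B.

Tableau for the negation ¬(((s → r) → □◇(s → r)) ∨ ((¬s ∧ q) ∨ q)):
1. ¬(((s → r) → □◇(s → r)) ∨ ((¬s ∧ q) ∨ q)), 0
2. ¬((s → r) → □◇(s → r)), 0   [¬∨-rule on 1]
3. ¬((¬s ∧ q) ∨ q), 0   [¬∨-rule on 1]
4. s → r, 0   [¬→-rule on 2]
5. ¬□◇(s → r), 0   [¬→-rule on 2]
6. ¬(¬s ∧ q), 0   [¬∨-rule on 3]
7. ¬q, 0   [¬∨-rule on 3]
8. r, 0   [→-rule on 4 (branches; this branch)]
9. ¬◇(s → r), 1   [¬□-rule on 5: fresh world 1, 0R1]
10. ¬(s → r), 0   [¬◇-rule on 9 via 1R0]
11. s, 0   [¬→-rule on 10]
12. ¬r, 0   [¬→-rule on 10]
Accessibility: 0R0, 0R1, 1R0, 1R1
Branch closes: r and ¬r both at 0.
All branches of the negation close; one closing branch shown above.

Valid in B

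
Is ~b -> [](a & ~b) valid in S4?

No, not valid

Tableau for the negation ~(~b -> [](a & ~b)):
1. ~(~b -> [](a & ~b)), w0
2. ~b, w0   [~->-rule on 1]
3. ~[](a & ~b), w0   [~->-rule on 1]
4. ~(a & ~b), w1   [~[]-rule on 3: fresh world w1, w0Rw1]
5. b, w1   [~&-rule on 4 (branches; this branch)]
Accessibility: w0Rw0, w0Rw1, w1Rw1
The negation has an open branch (countermodel exists).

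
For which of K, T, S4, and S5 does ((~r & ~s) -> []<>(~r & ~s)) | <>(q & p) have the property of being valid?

S5-tableau for the negation ~(((~r & ~s) -> []<>(~r & ~s)) | <>(q & p)):
1. ~(((~r & ~s) -> []<>(~r & ~s)) | <>(q & p)), u
2. ~((~r & ~s) -> []<>(~r & ~s)), u
3. ~<>(q & p), u
4. ~r & ~s, u
5. ~[]<>(~r & ~s), u
6. ~r, u
7. ~s, u
8. ~(q & p), u
9. ~p, u
10. ~<>(~r & ~s), v
11. ~(q & p), v
12. ~(~r & ~s), u
13. ~(~r & ~s), v
14. ~p, v
15. s, u
Accessibility: uRu, uRv, vRu, vRv
Branch closes: s and ~s both at u.
Every branch closes (one shown): valid in S5.
S4-tableau for the negation ~(((~r & ~s) -> []<>(~r & ~s)) | <>(q & p)):
1. ~(((~r & ~s) -> []<>(~r & ~s)) | <>(q & p)), u
2. ~((~r & ~s) -> []<>(~r & ~s)), u
3. ~<>(q & p), u
4. ~r & ~s, u
5. ~[]<>(~r & ~s), u
6. ~r, u
7. ~s, u
8. ~(q & p), u
9. ~p, u
10. ~<>(~r & ~s), v
11. ~(q & p), v
12. ~(~r & ~s), v
13. ~p, v
14. s, v
Accessibility: uRu, uRv, vRv
Complete open branch: countermodel on an S4-frame, so not valid in S4, nor in K, T (the same frame is also a K-frame and a T-frame).

S5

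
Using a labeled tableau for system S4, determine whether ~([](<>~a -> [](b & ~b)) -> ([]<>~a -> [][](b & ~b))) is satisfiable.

No, unsatisfiable

1. ~([](<>~a -> [](b & ~b)) -> ([]<>~a -> [][](b & ~b))), 0
2. [](<>~a -> [](b & ~b)), 0
3. ~([]<>~a -> [][](b & ~b)), 0
4. []<>~a, 0
5. ~[][](b & ~b), 0
6. <>~a -> [](b & ~b), 0
7. <>~a, 0
8. ~<>~a, 0
9. a, 0
10. ~[](b & ~b), 1
11. <>~a -> [](b & ~b), 1
12. <>~a, 1
13. a, 1
14. ~<>~a, 1
15. ~a, 2
16. <>~a -> [](b & ~b), 2
17. <>~a, 2
18. a, 2
Accessibility: 0R0, 0R1, 0R2, 1R1, 2R2
Branch closes: a and ~a both at 2.
Every branch closes; the branch above is one of them.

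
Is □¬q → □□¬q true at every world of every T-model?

Not valid

Tableau for the negation ¬(□¬q → □□¬q):
1. ¬(□¬q → □□¬q), w0
2. □¬q, w0
3. ¬□□¬q, w0
4. ¬q, w0
5. ¬□¬q, w1
6. ¬q, w1
7. q, w2
Accessibility: w0Rw0, w0Rw1, w1Rw1, w1Rw2, w2Rw2
The negation has an open branch (countermodel exists).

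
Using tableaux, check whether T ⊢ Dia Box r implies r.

Tableau for the negation not (Dia Box r implies r):
1. not (Dia Box r implies r), w0
2. Dia Box r, w0
3. not r, w0
4. Box r, w1
5. r, w1
Accessibility: w0Rw0, w0Rw1, w1Rw1
The negation has an open branch (countermodel exists).

No, not valid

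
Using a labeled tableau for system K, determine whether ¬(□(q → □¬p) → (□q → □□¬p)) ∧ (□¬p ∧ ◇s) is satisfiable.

1. ¬(□(q → □¬p) → (□q → □□¬p)) ∧ (□¬p ∧ ◇s), w0
2. ¬(□(q → □¬p) → (□q → □□¬p)), w0
3. □¬p ∧ ◇s, w0
4. □(q → □¬p), w0
5. ¬(□q → □□¬p), w0
6. □¬p, w0
7. ◇s, w0
8. □q, w0
9. ¬□□¬p, w0
10. s, w1
11. q → □¬p, w1
12. ¬p, w1
13. q, w1
14. □¬p, w1
15. ¬□¬p, w2
16. q → □¬p, w2
17. ¬p, w2
18. q, w2
19. □¬p, w2
20. p, w3
21. ¬p, w3
Accessibility: w0Rw1, w0Rw2, w2Rw3
Branch closes: p and ¬p both at w3.
Every branch closes; the branch above is one of them.

Unsatisfiable (every branch closes)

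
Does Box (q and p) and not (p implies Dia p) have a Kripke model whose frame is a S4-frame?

1. Box (q and p) and not (p implies Dia p), w0
2. Box (q and p), w0
3. not (p implies Dia p), w0
4. p, w0
5. not Dia p, w0
6. q and p, w0
7. q, w0
8. not p, w0
Accessibility: w0Rw0
Branch closes: p and not p both at w0.
All branches of the tableau close; one closing branch shown above.

Unsatisfiable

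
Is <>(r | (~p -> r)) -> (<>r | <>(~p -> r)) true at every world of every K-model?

Valid in K

Tableau for the negation ~(<>(r | (~p -> r)) -> (<>r | <>(~p -> r))):
1. ~(<>(r | (~p -> r)) -> (<>r | <>(~p -> r))), w0
2. <>(r | (~p -> r)), w0
3. ~(<>r | <>(~p -> r)), w0
4. ~<>r, w0
5. ~<>(~p -> r), w0
6. r | (~p -> r), w1
7. ~r, w1
8. ~(~p -> r), w1
9. ~p, w1
10. ~p -> r, w1
11. r, w1
Accessibility: w0Rw1
Branch closes: r and ~r both at w1.
All branches of the negation close; one closing branch shown above.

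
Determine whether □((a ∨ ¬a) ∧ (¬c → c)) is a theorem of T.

Invalid (countermodel exists)

Tableau for the negation ¬□((a ∨ ¬a) ∧ (¬c → c)):
1. ¬□((a ∨ ¬a) ∧ (¬c → c)), u
2. ¬((a ∨ ¬a) ∧ (¬c → c)), v   [¬□-rule on 1: fresh world v, uRv]
3. ¬(¬c → c), v   [¬∧-rule on 2 (branches; this branch)]
4. ¬c, v   [¬→-rule on 3]
Accessibility: uRu, uRv, vRv
The negation has an open branch (countermodel exists).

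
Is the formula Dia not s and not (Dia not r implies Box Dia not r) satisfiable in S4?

Yes, satisfiable

1. Dia not s and not (Dia not r implies Box Dia not r), w0
2. Dia not s, w0   [and-rule on 1]
3. not (Dia not r implies Box Dia not r), w0   [and-rule on 1]
4. Dia not r, w0   [neg-implies-rule on 3]
5. not Box Dia not r, w0   [neg-implies-rule on 3]
6. not s, w1   [Dia-rule on 2: fresh world w1, w0Rw1]
7. not r, w2   [Dia-rule on 4: fresh world w2, w0Rw2]
8. not Dia not r, w3   [neg-Box-rule on 5: fresh world w3, w0Rw3]
9. r, w3   [neg-Dia-rule on 8 via w3Rw3]
Accessibility: w0Rw0, w0Rw1, w0Rw2, w0Rw3, w1Rw1, w2Rw2, w3Rw3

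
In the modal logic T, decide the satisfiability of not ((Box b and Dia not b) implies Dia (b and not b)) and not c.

1. not ((Box b and Dia not b) implies Dia (b and not b)) and not c, w0
2. not ((Box b and Dia not b) implies Dia (b and not b)), w0
3. not c, w0
4. Box b and Dia not b, w0
5. not Dia (b and not b), w0
6. Box b, w0
7. Dia not b, w0
8. not (b and not b), w0
9. b, w0
10. not b, w1
11. not (b and not b), w1
12. b, w1
Accessibility: w0Rw0, w0Rw1, w1Rw1
Branch closes: b and not b both at w1.
All branches of the tableau close; one closing branch shown above.

No, unsatisfiable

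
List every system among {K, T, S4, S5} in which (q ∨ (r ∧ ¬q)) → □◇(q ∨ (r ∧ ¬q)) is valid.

S5

S4-tableau for the negation ¬((q ∨ (r ∧ ¬q)) → □◇(q ∨ (r ∧ ¬q))):
1. ¬((q ∨ (r ∧ ¬q)) → □◇(q ∨ (r ∧ ¬q))), u
2. q ∨ (r ∧ ¬q), u   [¬→-rule on 1]
3. ¬□◇(q ∨ (r ∧ ¬q)), u   [¬→-rule on 1]
4. r ∧ ¬q, u   [∨-rule on 2 (branches; this branch)]
5. r, u   [∧-rule on 4]
6. ¬q, u   [∧-rule on 4]
7. ¬◇(q ∨ (r ∧ ¬q)), v   [¬□-rule on 3: fresh world v, uRv]
8. ¬(q ∨ (r ∧ ¬q)), v   [¬◇-rule on 7 via vRv]
9. ¬q, v   [¬∨-rule on 8]
10. ¬(r ∧ ¬q), v   [¬∨-rule on 8]
11. ¬r, v   [¬∧-rule on 10 (branches; this branch)]
Accessibility: uRu, uRv, vRv
Complete open branch: countermodel on an S4-frame, so not valid in S4, nor in K, T (the same frame is also a K-frame and a T-frame).
S5-tableau for the negation ¬((q ∨ (r ∧ ¬q)) → □◇(q ∨ (r ∧ ¬q))):
1. ¬((q ∨ (r ∧ ¬q)) → □◇(q ∨ (r ∧ ¬q))), u
2. q ∨ (r ∧ ¬q), u   [¬→-rule on 1]
3. ¬□◇(q ∨ (r ∧ ¬q)), u   [¬→-rule on 1]
4. r ∧ ¬q, u   [∨-rule on 2 (branches; this branch)]
5. r, u   [∧-rule on 4]
6. ¬q, u   [∧-rule on 4]
7. ¬◇(q ∨ (r ∧ ¬q)), v   [¬□-rule on 3: fresh world v, uRv]
8. ¬(q ∨ (r ∧ ¬q)), u   [¬◇-rule on 7 via vRu]
9. ¬(r ∧ ¬q), u   [¬∨-rule on 8]
10. ¬(q ∨ (r ∧ ¬q)), v   [¬◇-rule on 7 via vRv]
11. ¬q, v   [¬∨-rule on 10]
12. ¬(r ∧ ¬q), v   [¬∨-rule on 10]
13. q, u   [¬∧-rule on 9 (branches; this branch)]
Accessibility: uRu, uRv, vRu, vRv
Branch closes: q and ¬q both at u.
Every branch closes (one shown): valid in S5.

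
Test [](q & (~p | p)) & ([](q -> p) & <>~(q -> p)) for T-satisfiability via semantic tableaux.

No, unsatisfiable

1. [](q & (~p | p)) & ([](q -> p) & <>~(q -> p)), u
2. [](q & (~p | p)), u
3. [](q -> p) & <>~(q -> p), u
4. [](q -> p), u
5. <>~(q -> p), u
6. q & (~p | p), u
7. q, u
8. ~p | p, u
9. q -> p, u
10. p, u
11. ~(q -> p), v
12. q, v
13. ~p, v
14. q & (~p | p), v
15. ~p | p, v
16. q -> p, v
17. p, v
Accessibility: uRu, uRv, vRv
Branch closes: p and ~p both at v.
(One branch shown.) All branches close.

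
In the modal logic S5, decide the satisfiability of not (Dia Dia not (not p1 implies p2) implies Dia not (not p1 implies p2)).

Unsatisfiable (every branch closes)

1. not (Dia Dia not (not p1 implies p2) implies Dia not (not p1 implies p2)), u
2. Dia Dia not (not p1 implies p2), u   [neg-implies-rule on 1]
3. not Dia not (not p1 implies p2), u   [neg-implies-rule on 1]
4. not p1 implies p2, u   [neg-Dia-rule on 3 via uRu]
5. p2, u   [implies-rule on 4 (branches; this branch)]
6. Dia not (not p1 implies p2), v   [Dia-rule on 2: fresh world v, uRv]
7. not p1 implies p2, v   [neg-Dia-rule on 3 via uRv]
8. p2, v   [implies-rule on 7 (branches; this branch)]
9. not (not p1 implies p2), w   [Dia-rule on 6: fresh world w, vRw]
10. not p1, w   [neg-implies-rule on 9]
11. not p2, w   [neg-implies-rule on 9]
12. not p1 implies p2, w   [neg-Dia-rule on 3 via uRw]
13. p2, w   [implies-rule on 12 (branches; this branch)]
Accessibility: uRu, uRv, uRw, vRu, vRv, vRw, wRu, wRv, wRw
Branch closes: p2 and not p2 both at w.
(One branch shown.) All branches close.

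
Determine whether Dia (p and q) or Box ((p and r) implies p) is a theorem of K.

Valid

Tableau for the negation not (Dia (p and q) or Box ((p and r) implies p)):
1. not (Dia (p and q) or Box ((p and r) implies p)), u
2. not Dia (p and q), u
3. not Box ((p and r) implies p), u
4. not ((p and r) implies p), v
5. p and r, v
6. not p, v
7. p, v
8. r, v
Accessibility: uRv
Branch closes: p and not p both at v.
All branches of the negation close; one closing branch shown above.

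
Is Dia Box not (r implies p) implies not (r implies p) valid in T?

Tableau for the negation not (Dia Box not (r implies p) implies not (r implies p)):
1. not (Dia Box not (r implies p) implies not (r implies p)), w0
2. Dia Box not (r implies p), w0
3. r implies p, w0
4. p, w0
5. Box not (r implies p), w1
6. not (r implies p), w1
7. r, w1
8. not p, w1
Accessibility: w0Rw0, w0Rw1, w1Rw1
The negation has an open branch (countermodel exists).

No, not valid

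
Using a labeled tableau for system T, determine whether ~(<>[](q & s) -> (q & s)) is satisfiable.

1. ~(<>[](q & s) -> (q & s)), w0
2. <>[](q & s), w0
3. ~(q & s), w0
4. ~s, w0
5. [](q & s), w1
6. q & s, w1
7. q, w1
8. s, w1
Accessibility: w0Rw0, w0Rw1, w1Rw1

Satisfiable (open branch found)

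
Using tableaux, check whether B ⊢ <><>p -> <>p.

No, not valid

Tableau for the negation ~(<><>p -> <>p):
1. ~(<><>p -> <>p), w0
2. <><>p, w0
3. ~<>p, w0
4. ~p, w0
5. <>p, w1
6. ~p, w1
7. p, w2
Accessibility: w0Rw0, w0Rw1, w1Rw0, w1Rw1, w1Rw2, w2Rw1, w2Rw2
The negation has an open branch (countermodel exists).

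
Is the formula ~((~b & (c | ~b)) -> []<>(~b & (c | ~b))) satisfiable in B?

1. ~((~b & (c | ~b)) -> []<>(~b & (c | ~b))), w0
2. ~b & (c | ~b), w0
3. ~[]<>(~b & (c | ~b)), w0
4. ~b, w0
5. c | ~b, w0
6. ~<>(~b & (c | ~b)), w1
7. ~(~b & (c | ~b)), w0
8. ~(~b & (c | ~b)), w1
9. ~(c | ~b), w0
10. ~c, w0
11. b, w0
Accessibility: w0Rw0, w0Rw1, w1Rw0, w1Rw1
Branch closes: b and ~b both at w0.
(One branch shown.) All branches close.

Unsatisfiable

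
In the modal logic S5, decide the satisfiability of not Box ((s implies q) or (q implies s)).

1. not Box ((s implies q) or (q implies s)), 0
2. not ((s implies q) or (q implies s)), 1   [neg-Box-rule on 1: fresh world 1, 0R1]
3. not (s implies q), 1   [neg-or-rule on 2]
4. not (q implies s), 1   [neg-or-rule on 2]
5. s, 1   [neg-implies-rule on 3]
6. not q, 1   [neg-implies-rule on 3]
7. q, 1   [neg-implies-rule on 4]
8. not s, 1   [neg-implies-rule on 4]
Accessibility: 0R0, 0R1, 1R0, 1R1
Branch closes: q and not q both at 1.
All branches of the tableau close; one closing branch shown above.

Unsatisfiable (every branch closes)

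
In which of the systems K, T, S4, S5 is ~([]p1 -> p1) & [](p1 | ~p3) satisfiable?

T-tableau for the formula:
1. ~([]p1 -> p1) & [](p1 | ~p3), u
2. ~([]p1 -> p1), u
3. [](p1 | ~p3), u
4. []p1, u
5. ~p1, u
6. p1 | ~p3, u
7. p1, u
Accessibility: uRu
Branch closes: p1 and ~p1 both at u.
Every branch closes (one shown): unsatisfiable in T, hence also in S4, S5 (every S4/S5-frame is a T-frame).
K-tableau for the formula:
1. ~([]p1 -> p1) & [](p1 | ~p3), u
2. ~([]p1 -> p1), u
3. [](p1 | ~p3), u
4. []p1, u
5. ~p1, u
Complete open branch: satisfiable in K.

K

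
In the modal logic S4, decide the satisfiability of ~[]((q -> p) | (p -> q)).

Unsatisfiable (every branch closes)

1. ~[]((q -> p) | (p -> q)), u
2. ~((q -> p) | (p -> q)), v
3. ~(q -> p), v
4. ~(p -> q), v
5. q, v
6. ~p, v
7. p, v
8. ~q, v
Accessibility: uRu, uRv, vRv
Branch closes: p and ~p both at v.
(One branch shown.) All branches close.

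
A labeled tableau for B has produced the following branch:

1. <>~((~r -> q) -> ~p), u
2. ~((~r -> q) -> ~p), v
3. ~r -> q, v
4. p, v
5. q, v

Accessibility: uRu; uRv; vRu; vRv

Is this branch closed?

No, open

No atom appears with both signs at the same world.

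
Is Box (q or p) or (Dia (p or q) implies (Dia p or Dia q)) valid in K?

Tableau for the negation not (Box (q or p) or (Dia (p or q) implies (Dia p or Dia q))):
1. not (Box (q or p) or (Dia (p or q) implies (Dia p or Dia q))), u
2. not Box (q or p), u
3. not (Dia (p or q) implies (Dia p or Dia q)), u
4. Dia (p or q), u
5. not (Dia p or Dia q), u
6. not Dia p, u
7. not Dia q, u
8. not (q or p), v
9. not q, v
10. not p, v
11. p or q, w
12. not p, w
13. not q, w
14. q, w
Accessibility: uRv, uRw
Branch closes: q and not q both at w.
Every branch of the negation's tableau closes; the branch above is one of them.

Yes, valid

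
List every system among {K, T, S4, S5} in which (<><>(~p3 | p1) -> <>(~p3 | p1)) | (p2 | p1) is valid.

T-tableau for the negation ~((<><>(~p3 | p1) -> <>(~p3 | p1)) | (p2 | p1)):
1. ~((<><>(~p3 | p1) -> <>(~p3 | p1)) | (p2 | p1)), w0
2. ~(<><>(~p3 | p1) -> <>(~p3 | p1)), w0   [~|-rule on 1]
3. ~(p2 | p1), w0   [~|-rule on 1]
4. <><>(~p3 | p1), w0   [~->-rule on 2]
5. ~<>(~p3 | p1), w0   [~->-rule on 2]
6. ~p2, w0   [~|-rule on 3]
7. ~p1, w0   [~|-rule on 3]
8. ~(~p3 | p1), w0   [~<>-rule on 5 via w0Rw0]
9. p3, w0   [~|-rule on 8]
10. <>(~p3 | p1), w1   [<>-rule on 4: fresh world w1, w0Rw1]
11. ~(~p3 | p1), w1   [~<>-rule on 5 via w0Rw1]
12. p3, w1   [~|-rule on 11]
13. ~p1, w1   [~|-rule on 11]
14. ~p3 | p1, w2   [<>-rule on 10: fresh world w2, w1Rw2]
15. p1, w2   [|-rule on 14 (branches; this branch)]
Accessibility: w0Rw0, w0Rw1, w1Rw1, w1Rw2, w2Rw2
Complete open branch: countermodel on a T-frame, so not valid in T, nor in K (the same frame is also a K-frame).
S4-tableau for the negation ~((<><>(~p3 | p1) -> <>(~p3 | p1)) | (p2 | p1)):
1. ~((<><>(~p3 | p1) -> <>(~p3 | p1)) | (p2 | p1)), w0
2. ~(<><>(~p3 | p1) -> <>(~p3 | p1)), w0   [~|-rule on 1]
3. ~(p2 | p1), w0   [~|-rule on 1]
4. <><>(~p3 | p1), w0   [~->-rule on 2]
5. ~<>(~p3 | p1), w0   [~->-rule on 2]
6. ~p2, w0   [~|-rule on 3]
7. ~p1, w0   [~|-rule on 3]
8. ~(~p3 | p1), w0   [~<>-rule on 5 via w0Rw0]
9. p3, w0   [~|-rule on 8]
10. <>(~p3 | p1), w1   [<>-rule on 4: fresh world w1, w0Rw1]
11. ~(~p3 | p1), w1   [~<>-rule on 5 via w0Rw1]
12. p3, w1   [~|-rule on 11]
13. ~p1, w1   [~|-rule on 11]
14. ~p3 | p1, w2   [<>-rule on 10: fresh world w2, w1Rw2]
15. ~(~p3 | p1), w2   [~<>-rule on 5 via w0Rw2]
16. p3, w2   [~|-rule on 15]
17. ~p1, w2   [~|-rule on 15]
18. p1, w2   [|-rule on 14 (branches; this branch)]
Accessibility: w0Rw0, w0Rw1, w0Rw2, w1Rw1, w1Rw2, w2Rw2
Branch closes: p1 and ~p1 both at w2.
Every branch closes (one shown): valid in S4, hence also in S5 (every theorem of S4 is a theorem of S5).

S4, S5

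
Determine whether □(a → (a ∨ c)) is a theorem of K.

Valid in K

Tableau for the negation ¬□(a → (a ∨ c)):
1. ¬□(a → (a ∨ c)), w0
2. ¬(a → (a ∨ c)), w1
3. a, w1
4. ¬(a ∨ c), w1
5. ¬a, w1
6. ¬c, w1
Accessibility: w0Rw1
Branch closes: a and ¬a both at w1.
Every branch of the negation's tableau closes; the branch above is one of them.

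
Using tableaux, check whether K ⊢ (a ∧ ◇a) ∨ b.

Tableau for the negation ¬((a ∧ ◇a) ∨ b):
1. ¬((a ∧ ◇a) ∨ b), 0
2. ¬(a ∧ ◇a), 0   [¬∨-rule on 1]
3. ¬b, 0   [¬∨-rule on 1]
4. ¬◇a, 0   [¬∧-rule on 2 (branches; this branch)]
The negation has an open branch (countermodel exists).

No, not valid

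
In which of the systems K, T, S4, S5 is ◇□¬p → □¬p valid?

S5-tableau for the negation ¬(◇□¬p → □¬p):
1. ¬(◇□¬p → □¬p), 0
2. ◇□¬p, 0   [¬→-rule on 1]
3. ¬□¬p, 0   [¬→-rule on 1]
4. □¬p, 1   [◇-rule on 2: fresh world 1, 0R1]
5. ¬p, 0   [□-rule on 4 via 1R0]
6. ¬p, 1   [□-rule on 4 via 1R1]
7. p, 2   [¬□-rule on 3: fresh world 2, 0R2]
8. ¬p, 2   [□-rule on 4 via 1R2]
Accessibility: 0R0, 0R1, 0R2, 1R0, 1R1, 1R2, 2R0, 2R1, 2R2
Branch closes: p and ¬p both at 2.
Every branch closes (one shown): valid in S5.
S4-tableau for the negation ¬(◇□¬p → □¬p):
1. ¬(◇□¬p → □¬p), 0
2. ◇□¬p, 0   [¬→-rule on 1]
3. ¬□¬p, 0   [¬→-rule on 1]
4. □¬p, 1   [◇-rule on 2: fresh world 1, 0R1]
5. ¬p, 1   [□-rule on 4 via 1R1]
6. p, 2   [¬□-rule on 3: fresh world 2, 0R2]
Accessibility: 0R0, 0R1, 0R2, 1R1, 2R2
Complete open branch: countermodel on an S4-frame, so not valid in S4, nor in K, T (the same frame is also a K-frame and a T-frame).

S5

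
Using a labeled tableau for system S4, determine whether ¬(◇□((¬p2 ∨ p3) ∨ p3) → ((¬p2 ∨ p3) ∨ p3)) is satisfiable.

Yes, satisfiable

1. ¬(◇□((¬p2 ∨ p3) ∨ p3) → ((¬p2 ∨ p3) ∨ p3)), w0
2. ◇□((¬p2 ∨ p3) ∨ p3), w0   [¬→-rule on 1]
3. ¬((¬p2 ∨ p3) ∨ p3), w0   [¬→-rule on 1]
4. ¬(¬p2 ∨ p3), w0   [¬∨-rule on 3]
5. ¬p3, w0   [¬∨-rule on 3]
6. p2, w0   [¬∨-rule on 4]
7. □((¬p2 ∨ p3) ∨ p3), w1   [◇-rule on 2: fresh world w1, w0Rw1]
8. (¬p2 ∨ p3) ∨ p3, w1   [□-rule on 7 via w1Rw1]
9. p3, w1   [∨-rule on 8 (branches; this branch)]
Accessibility: w0Rw0, w0Rw1, w1Rw1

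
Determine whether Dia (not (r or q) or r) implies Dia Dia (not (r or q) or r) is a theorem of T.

Tableau for the negation not (Dia (not (r or q) or r) implies Dia Dia (not (r or q) or r)):
1. not (Dia (not (r or q) or r) implies Dia Dia (not (r or q) or r)), 0
2. Dia (not (r or q) or r), 0
3. not Dia Dia (not (r or q) or r), 0
4. not Dia (not (r or q) or r), 0
5. not (not (r or q) or r), 0
6. r or q, 0
7. not r, 0
8. q, 0
9. not (r or q) or r, 1
10. not Dia (not (r or q) or r), 1
11. not (not (r or q) or r), 1
12. r or q, 1
13. not r, 1
14. not (r or q), 1
15. not q, 1
16. q, 1
Accessibility: 0R0, 0R1, 1R1
Branch closes: q and not q both at 1.
All branches of the negation close; one closing branch shown above.

Valid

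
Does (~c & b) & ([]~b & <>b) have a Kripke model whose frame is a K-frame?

Unsatisfiable

1. (~c & b) & ([]~b & <>b), 0
2. ~c & b, 0   [&-rule on 1]
3. []~b & <>b, 0   [&-rule on 1]
4. ~c, 0   [&-rule on 2]
5. b, 0   [&-rule on 2]
6. []~b, 0   [&-rule on 3]
7. <>b, 0   [&-rule on 3]
8. b, 1   [<>-rule on 7: fresh world 1, 0R1]
9. ~b, 1   [[]-rule on 6 via 0R1]
Accessibility: 0R1
Branch closes: b and ~b both at 1.
All branches of the tableau close; one closing branch shown above.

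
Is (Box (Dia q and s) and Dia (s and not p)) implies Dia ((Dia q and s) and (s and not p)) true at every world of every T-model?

Valid in T

Tableau for the negation not ((Box (Dia q and s) and Dia (s and not p)) implies Dia ((Dia q and s) and (s and not p))):
1. not ((Box (Dia q and s) and Dia (s and not p)) implies Dia ((Dia q and s) and (s and not p))), u
2. Box (Dia q and s) and Dia (s and not p), u
3. not Dia ((Dia q and s) and (s and not p)), u
4. Box (Dia q and s), u
5. Dia (s and not p), u
6. not ((Dia q and s) and (s and not p)), u
7. Dia q and s, u
8. Dia q, u
9. s, u
10. not (s and not p), u
11. p, u
12. s and not p, v
13. s, v
14. not p, v
15. not ((Dia q and s) and (s and not p)), v
16. Dia q and s, v
17. Dia q, v
18. not (Dia q and s), v
19. not Dia q, v
20. not q, v
21. q, w
22. not ((Dia q and s) and (s and not p)), w
23. Dia q and s, w
24. Dia q, w
25. s, w
26. not (s and not p), w
27. p, w
28. q, x
29. not q, x
Accessibility: uRu, uRv, uRw, vRv, vRx, wRw, xRx
Branch closes: q and not q both at x.
All branches of the negation close; one closing branch shown above.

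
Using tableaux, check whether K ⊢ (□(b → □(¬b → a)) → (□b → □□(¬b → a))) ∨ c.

Tableau for the negation ¬((□(b → □(¬b → a)) → (□b → □□(¬b → a))) ∨ c):
1. ¬((□(b → □(¬b → a)) → (□b → □□(¬b → a))) ∨ c), 0
2. ¬(□(b → □(¬b → a)) → (□b → □□(¬b → a))), 0
3. ¬c, 0
4. □(b → □(¬b → a)), 0
5. ¬(□b → □□(¬b → a)), 0
6. □b, 0
7. ¬□□(¬b → a), 0
8. ¬□(¬b → a), 1
9. b → □(¬b → a), 1
10. b, 1
11. □(¬b → a), 1
12. ¬(¬b → a), 2
13. ¬b, 2
14. ¬a, 2
15. ¬b → a, 2
16. a, 2
Accessibility: 0R1, 1R2
Branch closes: a and ¬a both at 2.
All branches of the negation close; one closing branch shown above.

Valid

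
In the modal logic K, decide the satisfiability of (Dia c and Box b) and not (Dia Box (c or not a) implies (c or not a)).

1. (Dia c and Box b) and not (Dia Box (c or not a) implies (c or not a)), u
2. Dia c and Box b, u
3. not (Dia Box (c or not a) implies (c or not a)), u
4. Dia c, u
5. Box b, u
6. Dia Box (c or not a), u
7. not (c or not a), u
8. not c, u
9. a, u
10. c, v
11. b, v
12. Box (c or not a), w
13. b, w
Accessibility: uRv, uRw

Satisfiable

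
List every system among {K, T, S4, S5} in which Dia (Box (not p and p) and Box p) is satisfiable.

T-tableau for the formula:
1. Dia (Box (not p and p) and Box p), w0
2. Box (not p and p) and Box p, w1
3. Box (not p and p), w1
4. Box p, w1
5. not p and p, w1
6. not p, w1
7. p, w1
Accessibility: w0Rw0, w0Rw1, w1Rw1
Branch closes: p and not p both at w1.
Every branch closes (one shown): unsatisfiable in T, hence also in S4, S5 (every S4/S5-frame is a T-frame).
K-tableau for the formula:
1. Dia (Box (not p and p) and Box p), w0
2. Box (not p and p) and Box p, w1
3. Box (not p and p), w1
4. Box p, w1
Accessibility: w0Rw1
Complete open branch: satisfiable in K.

K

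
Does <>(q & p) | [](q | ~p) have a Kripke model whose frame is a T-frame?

1. <>(q & p) | [](q | ~p), 0
2. [](q | ~p), 0   [|-rule on 1 (branches; this branch)]
3. q | ~p, 0   [[]-rule on 2 via 0R0]
4. ~p, 0   [|-rule on 3 (branches; this branch)]
Accessibility: 0R0

Satisfiable (open branch found)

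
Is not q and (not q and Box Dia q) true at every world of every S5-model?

Invalid (countermodel exists)

Tableau for the negation not (not q and (not q and Box Dia q)):
1. not (not q and (not q and Box Dia q)), u
2. not (not q and Box Dia q), u
3. not Box Dia q, u
4. not Dia q, v
5. not q, u
6. not q, v
Accessibility: uRu, uRv, vRu, vRv
The negation has an open branch (countermodel exists).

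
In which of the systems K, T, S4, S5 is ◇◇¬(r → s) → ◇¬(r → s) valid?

T-tableau for the negation ¬(◇◇¬(r → s) → ◇¬(r → s)):
1. ¬(◇◇¬(r → s) → ◇¬(r → s)), u
2. ◇◇¬(r → s), u   [¬→-rule on 1]
3. ¬◇¬(r → s), u   [¬→-rule on 1]
4. r → s, u   [¬◇-rule on 3 via uRu]
5. s, u   [→-rule on 4 (branches; this branch)]
6. ◇¬(r → s), v   [◇-rule on 2: fresh world v, uRv]
7. r → s, v   [¬◇-rule on 3 via uRv]
8. s, v   [→-rule on 7 (branches; this branch)]
9. ¬(r → s), w   [◇-rule on 6: fresh world w, vRw]
10. r, w   [¬→-rule on 9]
11. ¬s, w   [¬→-rule on 9]
Accessibility: uRu, uRv, vRv, vRw, wRw
Complete open branch: countermodel on a T-frame, so not valid in T, nor in K (the same frame is also a K-frame).
S4-tableau for the negation ¬(◇◇¬(r → s) → ◇¬(r → s)):
1. ¬(◇◇¬(r → s) → ◇¬(r → s)), u
2. ◇◇¬(r → s), u   [¬→-rule on 1]
3. ¬◇¬(r → s), u   [¬→-rule on 1]
4. r → s, u   [¬◇-rule on 3 via uRu]
5. s, u   [→-rule on 4 (branches; this branch)]
6. ◇¬(r → s), v   [◇-rule on 2: fresh world v, uRv]
7. r → s, v   [¬◇-rule on 3 via uRv]
8. s, v   [→-rule on 7 (branches; this branch)]
9. ¬(r → s), w   [◇-rule on 6: fresh world w, vRw]
10. r, w   [¬→-rule on 9]
11. ¬s, w   [¬→-rule on 9]
12. r → s, w   [¬◇-rule on 3 via uRw]
13. s, w   [→-rule on 12 (branches; this branch)]
Accessibility: uRu, uRv, uRw, vRv, vRw, wRw
Branch closes: s and ¬s both at w.
Every branch closes (one shown): valid in S4, hence also in S5 (every theorem of S4 is a theorem of S5).

S4, S5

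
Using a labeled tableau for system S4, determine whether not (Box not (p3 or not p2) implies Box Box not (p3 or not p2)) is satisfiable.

Unsatisfiable (every branch closes)

1. not (Box not (p3 or not p2) implies Box Box not (p3 or not p2)), u
2. Box not (p3 or not p2), u
3. not Box Box not (p3 or not p2), u
4. not (p3 or not p2), u
5. not p3, u
6. p2, u
7. not Box not (p3 or not p2), v
8. not (p3 or not p2), v
9. not p3, v
10. p2, v
11. p3 or not p2, w
12. not (p3 or not p2), w
13. not p3, w
14. p2, w
15. not p2, w
Accessibility: uRu, uRv, uRw, vRv, vRw, wRw
Branch closes: p2 and not p2 both at w.
Every branch closes; the branch above is one of them.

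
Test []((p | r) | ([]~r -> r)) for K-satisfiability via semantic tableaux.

Yes, satisfiable

1. []((p | r) | ([]~r -> r)), 0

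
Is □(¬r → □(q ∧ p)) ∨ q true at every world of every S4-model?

Invalid (countermodel exists)

Tableau for the negation ¬(□(¬r → □(q ∧ p)) ∨ q):
1. ¬(□(¬r → □(q ∧ p)) ∨ q), u
2. ¬□(¬r → □(q ∧ p)), u
3. ¬q, u
4. ¬(¬r → □(q ∧ p)), v
5. ¬r, v
6. ¬□(q ∧ p), v
7. ¬(q ∧ p), w
8. ¬p, w
Accessibility: uRu, uRv, uRw, vRv, vRw, wRw
The negation has an open branch (countermodel exists).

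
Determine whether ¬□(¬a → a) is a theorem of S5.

Not valid

Tableau for the negation □(¬a → a):
1. □(¬a → a), 0
2. ¬a → a, 0
3. a, 0
Accessibility: 0R0
The negation has an open branch (countermodel exists).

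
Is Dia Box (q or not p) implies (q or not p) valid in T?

Invalid (countermodel exists)

Tableau for the negation not (Dia Box (q or not p) implies (q or not p)):
1. not (Dia Box (q or not p) implies (q or not p)), w0
2. Dia Box (q or not p), w0   [neg-implies-rule on 1]
3. not (q or not p), w0   [neg-implies-rule on 1]
4. not q, w0   [neg-or-rule on 3]
5. p, w0   [neg-or-rule on 3]
6. Box (q or not p), w1   [Dia-rule on 2: fresh world w1, w0Rw1]
7. q or not p, w1   [Box-rule on 6 via w1Rw1]
8. not p, w1   [or-rule on 7 (branches; this branch)]
Accessibility: w0Rw0, w0Rw1, w1Rw1
The negation has an open branch (countermodel exists).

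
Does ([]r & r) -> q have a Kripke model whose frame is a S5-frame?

Satisfiable

1. ([]r & r) -> q, u
2. q, u
Accessibility: uRu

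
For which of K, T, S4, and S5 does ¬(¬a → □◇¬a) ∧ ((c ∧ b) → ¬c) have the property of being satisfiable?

K, T, S4

S4-tableau for the formula:
1. ¬(¬a → □◇¬a) ∧ ((c ∧ b) → ¬c), u
2. ¬(¬a → □◇¬a), u   [∧-rule on 1]
3. (c ∧ b) → ¬c, u   [∧-rule on 1]
4. ¬a, u   [¬→-rule on 2]
5. ¬□◇¬a, u   [¬→-rule on 2]
6. ¬c, u   [→-rule on 3 (branches; this branch)]
7. ¬◇¬a, v   [¬□-rule on 5: fresh world v, uRv]
8. a, v   [¬◇-rule on 7 via vRv]
Accessibility: uRu, uRv, vRv
Complete open branch: satisfiable in S4, hence also in K, T (this S4-model is also a K-model and a T-model).
S5-tableau for the formula:
1. ¬(¬a → □◇¬a) ∧ ((c ∧ b) → ¬c), u
2. ¬(¬a → □◇¬a), u   [∧-rule on 1]
3. (c ∧ b) → ¬c, u   [∧-rule on 1]
4. ¬a, u   [¬→-rule on 2]
5. ¬□◇¬a, u   [¬→-rule on 2]
6. ¬(c ∧ b), u   [→-rule on 3 (branches; this branch)]
7. ¬b, u   [¬∧-rule on 6 (branches; this branch)]
8. ¬◇¬a, v   [¬□-rule on 5: fresh world v, uRv]
9. a, u   [¬◇-rule on 8 via vRu]
Accessibility: uRu, uRv, vRu, vRv
Branch closes: a and ¬a both at u.
Every branch closes (one shown): unsatisfiable in S5.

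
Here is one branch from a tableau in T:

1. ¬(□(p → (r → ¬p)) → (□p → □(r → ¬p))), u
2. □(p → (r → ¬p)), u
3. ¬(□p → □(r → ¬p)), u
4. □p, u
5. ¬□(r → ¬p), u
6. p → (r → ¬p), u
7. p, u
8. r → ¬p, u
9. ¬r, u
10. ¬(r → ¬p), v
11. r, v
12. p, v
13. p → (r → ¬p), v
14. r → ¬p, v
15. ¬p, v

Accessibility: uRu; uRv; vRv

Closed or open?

Closed

Both p and ¬p appear at v.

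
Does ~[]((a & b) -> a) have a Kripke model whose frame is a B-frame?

1. ~[]((a & b) -> a), u
2. ~((a & b) -> a), v
3. a & b, v
4. ~a, v
5. a, v
6. b, v
Accessibility: uRu, uRv, vRu, vRv
Branch closes: a and ~a both at v.
All branches of the tableau close; one closing branch shown above.

Unsatisfiable (every branch closes)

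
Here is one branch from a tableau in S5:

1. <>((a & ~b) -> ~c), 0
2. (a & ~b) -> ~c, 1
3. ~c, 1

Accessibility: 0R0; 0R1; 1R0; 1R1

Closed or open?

Open

There is no literal clash: for every atom and world, at most one sign appears.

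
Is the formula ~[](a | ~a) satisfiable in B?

1. ~[](a | ~a), w0
2. ~(a | ~a), w1   [~[]-rule on 1: fresh world w1, w0Rw1]
3. ~a, w1   [~|-rule on 2]
4. a, w1   [~|-rule on 2]
Accessibility: w0Rw0, w0Rw1, w1Rw0, w1Rw1
Branch closes: a and ~a both at w1.
All branches of the tableau close; one closing branch shown above.

Unsatisfiable (every branch closes)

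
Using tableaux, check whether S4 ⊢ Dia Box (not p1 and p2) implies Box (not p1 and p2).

Tableau for the negation not (Dia Box (not p1 and p2) implies Box (not p1 and p2)):
1. not (Dia Box (not p1 and p2) implies Box (not p1 and p2)), u
2. Dia Box (not p1 and p2), u   [neg-implies-rule on 1]
3. not Box (not p1 and p2), u   [neg-implies-rule on 1]
4. Box (not p1 and p2), v   [Dia-rule on 2: fresh world v, uRv]
5. not p1 and p2, v   [Box-rule on 4 via vRv]
6. not p1, v   [and-rule on 5]
7. p2, v   [and-rule on 5]
8. not (not p1 and p2), w   [neg-Box-rule on 3: fresh world w, uRw]
9. not p2, w   [neg-and-rule on 8 (branches; this branch)]
Accessibility: uRu, uRv, uRw, vRv, wRw
The negation has an open branch (countermodel exists).

Not valid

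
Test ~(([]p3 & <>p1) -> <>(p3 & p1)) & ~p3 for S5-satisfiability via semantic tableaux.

No, unsatisfiable

1. ~(([]p3 & <>p1) -> <>(p3 & p1)) & ~p3, u
2. ~(([]p3 & <>p1) -> <>(p3 & p1)), u   [&-rule on 1]
3. ~p3, u   [&-rule on 1]
4. []p3 & <>p1, u   [~->-rule on 2]
5. ~<>(p3 & p1), u   [~->-rule on 2]
6. []p3, u   [&-rule on 4]
7. <>p1, u   [&-rule on 4]
8. ~(p3 & p1), u   [~<>-rule on 5 via uRu]
9. p3, u   [[]-rule on 6 via uRu]
Accessibility: uRu
Branch closes: p3 and ~p3 both at u.
All branches of the tableau close; one closing branch shown above.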